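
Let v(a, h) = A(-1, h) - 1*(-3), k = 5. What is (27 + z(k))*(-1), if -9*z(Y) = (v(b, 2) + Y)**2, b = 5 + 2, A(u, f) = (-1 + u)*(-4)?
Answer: 13/9 ≈ 1.4444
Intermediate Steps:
A(u, f) = 4 - 4*u
b = 7
v(a, h) = 11 (v(a, h) = (4 - 4*(-1)) - 1*(-3) = (4 + 4) + 3 = 8 + 3 = 11)
z(Y) = -(11 + Y)**2/9
(27 + z(k))*(-1) = (27 - (11 + 5)**2/9)*(-1) = (27 - 1/9*16**2)*(-1) = (27 - 1/9*256)*(-1) = (27 - 256/9)*(-1) = -13/9*(-1) = 13/9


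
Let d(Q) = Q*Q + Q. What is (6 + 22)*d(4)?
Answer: 560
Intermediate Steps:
d(Q) = Q + Q**2 (d(Q) = Q**2 + Q = Q + Q**2)
(6 + 22)*d(4) = (6 + 22)*(4*(1 + 4)) = 28*(4*5) = 28*20 = 560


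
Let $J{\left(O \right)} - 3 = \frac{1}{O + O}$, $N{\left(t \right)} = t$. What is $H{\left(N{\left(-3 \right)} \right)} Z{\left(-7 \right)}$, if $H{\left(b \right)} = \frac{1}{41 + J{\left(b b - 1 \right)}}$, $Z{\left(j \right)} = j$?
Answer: $- \frac{112}{705} \approx -0.15887$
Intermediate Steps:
$J{\left(O \right)} = 3 + \frac{1}{2 O}$ ($J{\left(O \right)} = 3 + \frac{1}{O + O} = 3 + \frac{1}{2 O}$)
$H{\left(b \right)} = \frac{1}{44 + \frac{1}{2 \left(-1 + b^{2}\right)}}$ ($H{\left(b \right)} = \frac{1}{41 + \left(3 + \frac{1}{2 \left(b b - 1\right)}\right)} = \frac{1}{41 + \left(3 + \frac{1}{2 \left(b^{2} - 1\right)}\right)} = \frac{1}{41 + \left(3 + \frac{1}{2 \left(-1 + b^{2}\right)}\right)} = \frac{1}{44 + \frac{1}{2 \left(-1 + b^{2}\right)}}$)
$H{\left(N{\left(-3 \right)} \right)} Z{\left(-7 \right)} = \frac{2 \left(-1 + \left(-3\right)^{2}\right)}{-87 + 88 \left(-3\right)^{2}} \left(-7\right) = \frac{2 \left(-1 + 9\right)}{-87 + 88 \cdot 9} \left(-7\right) = 2 \frac{1}{-87 + 792} \cdot 8 \left(-7\right) = 2 \cdot \frac{1}{705} \cdot 8 \left(-7\right) = \frac{16}{705} \left(-7\right) = - \frac{112}{705}$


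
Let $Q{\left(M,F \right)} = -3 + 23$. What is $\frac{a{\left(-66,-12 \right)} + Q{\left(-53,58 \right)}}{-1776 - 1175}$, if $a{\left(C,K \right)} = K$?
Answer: $- \frac{8}{2951} \approx -0.0027109$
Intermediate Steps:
$Q{\left(M,F \right)} = 20$
$\frac{a{\left(-66,-12 \right)} + Q{\left(-53,58 \right)}}{-1776 - 1175} = \frac{-12 + 20}{-1776 - 1175} = \frac{8}{-2951} = 8 \left(- \frac{1}{2951}\right) = - \frac{8}{2951}$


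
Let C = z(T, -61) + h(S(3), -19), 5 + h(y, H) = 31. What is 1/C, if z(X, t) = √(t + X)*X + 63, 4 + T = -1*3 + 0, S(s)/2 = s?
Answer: 89/11253 + 14*I*√17/11253 ≈ 0.007909 + 0.0051296*I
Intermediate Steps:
S(s) = 2*s
h(y, H) = 26 (h(y, H) = -5 + 31 = 26)
T = -7 (T = -4 + (-1*3 + 0) = -4 + (-3 + 0) = -4 - 3 = -7)
z(X, t) = 63 + X*√(X + t) (z(X, t) = √(X + t)*X + 63 = X*√(X + t) + 63 = 63 + X*√(X + t))
C = 89 - 14*I*√17 (C = (63 - 7*√(-7 - 61)) + 26 = (63 - 14*I*√17) + 26 = 89 - 14*I*√17 ≈ 89.0 - 57.723*I)
1/C = 1/(89 - 14*I*√17)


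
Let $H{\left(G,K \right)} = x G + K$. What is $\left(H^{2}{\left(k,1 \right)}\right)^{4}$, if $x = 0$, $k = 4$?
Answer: $1$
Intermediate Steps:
$H{\left(G,K \right)} = K$ ($H{\left(G,K \right)} = 0 G + K = 0 + K = K$)
$\left(H^{2}{\left(k,1 \right)}\right)^{4} = \left(1^{2}\right)^{4} = 1^{4} = 1$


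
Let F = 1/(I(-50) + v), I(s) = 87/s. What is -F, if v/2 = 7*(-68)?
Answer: 50/47687 ≈ 0.0010485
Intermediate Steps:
v = -952 (v = 2*(7*(-68)) = 2*(-476) = -952)
F = -50/47687 (F = 1/(87/(-50) - 952) = 1/(87*(-1/50) - 952) = 1/(-87/50 - 952) = 1/(-47687/50) = -50/47687 ≈ -0.0010485)
-F = -1*(-50/47687) = 50/47687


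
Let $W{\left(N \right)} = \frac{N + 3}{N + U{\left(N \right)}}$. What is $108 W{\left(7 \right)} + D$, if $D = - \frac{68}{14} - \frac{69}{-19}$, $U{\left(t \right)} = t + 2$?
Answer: $\frac{17629}{266} \approx 66.274$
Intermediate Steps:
$U{\left(t \right)} = 2 + t$
$W{\left(N \right)} = \frac{3 + N}{2 + 2 N}$ ($W{\left(N \right)} = \frac{N + 3}{N + \left(2 + N\right)} = \frac{3 + N}{2 + 2 N}$)
$D = - \frac{163}{133}$ ($D = \left(-68\right) \frac{1}{14} - - \frac{69}{19} = - \frac{34}{7} + \frac{69}{19} = - \frac{163}{133} \approx -1.2256$)
$108 W{\left(7 \right)} + D = 108 \frac{3 + 7}{2 \left(1 + 7\right)} - \frac{163}{133} = 108 \cdot \frac{1}{2} \cdot \frac{1}{8} \cdot 10 - \frac{163}{133} = 108 \cdot \frac{5}{8} - \frac{163}{133} = \frac{135}{2} - \frac{163}{133} = \frac{17629}{266}$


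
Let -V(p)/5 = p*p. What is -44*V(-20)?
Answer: 88000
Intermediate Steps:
V(p) = -5*p**2 (V(p) = -5*p*p = -5*p**2)
-44*V(-20) = -(-220)*(-20)**2 = -(-220)*400 = -44*(-2000) = 88000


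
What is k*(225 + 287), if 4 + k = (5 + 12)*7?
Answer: 58880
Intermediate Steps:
k = 115 (k = -4 + (5 + 12)*7 = -4 + 17*7 = -4 + 119 = 115)
k*(225 + 287) = 115*(225 + 287) = 115*512 = 58880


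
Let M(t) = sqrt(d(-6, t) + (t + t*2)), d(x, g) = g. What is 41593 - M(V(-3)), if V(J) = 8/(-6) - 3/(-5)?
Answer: 41593 - 2*I*sqrt(165)/15 ≈ 41593.0 - 1.7127*I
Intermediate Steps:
V(J) = -11/15 (V(J) = 8*(-1/6) - 3*(-1/5) = -4/3 + 3/5 = -11/15)
M(t) = 2*sqrt(t) (M(t) = sqrt(t + (t + t*2)) = sqrt(t + (t + 2*t)) = sqrt(t + 3*t) = sqrt(4*t) = 2*sqrt(t))
41593 - M(V(-3)) = 41593 - 2*sqrt(-11/15) = 41593 - 2*I*sqrt(165)/15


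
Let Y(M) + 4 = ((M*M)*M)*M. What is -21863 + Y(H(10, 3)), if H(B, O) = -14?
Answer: 16549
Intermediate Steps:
Y(M) = -4 + M**4 (Y(M) = -4 + ((M*M)*M)*M = -4 + (M**2*M)*M = -4 + M**3*M = -4 + M**4)
-21863 + Y(H(10, 3)) = -21863 + (-4 + (-14)**4) = -21863 + (-4 + 38416) = -21863 + 38412 = 16549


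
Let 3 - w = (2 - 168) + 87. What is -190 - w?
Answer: -272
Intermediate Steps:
w = 82 (w = 3 - ((2 - 168) + 87) = 3 - (-166 + 87) = 3 - 1*(-79) = 3 + 79 = 82)
-190 - w = -190 - 1*82 = -190 - 82 = -272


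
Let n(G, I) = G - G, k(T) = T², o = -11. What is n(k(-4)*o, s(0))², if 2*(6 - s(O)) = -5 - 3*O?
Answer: 0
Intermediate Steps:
s(O) = 17/2 + 3*O/2 (s(O) = 6 - (-5 - 3*O)/2 = 6 + (5/2 + 3*O/2) = 17/2 + 3*O/2)
n(G, I) = 0
n(k(-4)*o, s(0))² = 0² = 0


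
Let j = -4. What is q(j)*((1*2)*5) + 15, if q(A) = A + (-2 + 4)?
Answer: -5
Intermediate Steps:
q(A) = 2 + A (q(A) = A + 2 = 2 + A)
q(j)*((1*2)*5) + 15 = (2 - 4)*((1*2)*5) + 15 = -4*5 + 15 = -2*10 + 15 = -20 + 15 = -5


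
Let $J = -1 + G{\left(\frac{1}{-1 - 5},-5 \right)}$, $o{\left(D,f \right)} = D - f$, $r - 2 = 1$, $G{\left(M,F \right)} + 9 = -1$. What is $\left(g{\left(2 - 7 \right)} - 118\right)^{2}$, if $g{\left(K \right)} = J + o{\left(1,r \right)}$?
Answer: $17161$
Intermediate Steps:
$G{\left(M,F \right)} = -10$ ($G{\left(M,F \right)} = -9 - 1 = -10$)
$r = 3$ ($r = 2 + 1 = 3$)
$J = -11$ ($J = -1 - 10 = -11$)
$g{\left(K \right)} = -13$ ($g{\left(K \right)} = -11 + \left(1 - 3\right) = -11 - 2 = -13$)
$\left(g{\left(2 - 7 \right)} - 118\right)^{2} = \left(-13 - 118\right)^{2} = \left(-131\right)^{2} = 17161$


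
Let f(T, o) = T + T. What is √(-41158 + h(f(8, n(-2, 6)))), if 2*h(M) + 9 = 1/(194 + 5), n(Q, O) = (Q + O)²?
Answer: 11*I*√13471703/199 ≈ 202.89*I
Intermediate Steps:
n(Q, O) = (O + Q)²
f(T, o) = 2*T
h(M) = -895/199 (h(M) = -9/2 + 1/(2*(194 + 5)) = -9/2 + (½)/199 = -9/2 + (½)*(1/199) = -9/2 + 1/398 = -895/199)
√(-41158 + h(f(8, n(-2, 6)))) = √(-41158 - 895/199) = √(-8191337/199) = 11*I*√13471703/199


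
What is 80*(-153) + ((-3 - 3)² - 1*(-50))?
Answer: -12154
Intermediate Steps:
80*(-153) + ((-3 - 3)² - 1*(-50)) = -12240 + ((-6)² + 50) = -12240 + (36 + 50) = -12240 + 86 = -12154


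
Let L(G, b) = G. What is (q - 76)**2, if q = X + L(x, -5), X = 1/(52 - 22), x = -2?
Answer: 5470921/900 ≈ 6078.8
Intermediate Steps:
X = 1/30 ≈ 0.033333
q = -59/30 (q = 1/30 - 2 = -59/30 ≈ -1.9667)
(q - 76)**2 = (-59/30 - 76)**2 = (-2339/30)**2 = 5470921/900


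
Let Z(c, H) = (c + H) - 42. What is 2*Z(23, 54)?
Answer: 70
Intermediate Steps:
Z(c, H) = -42 + H + c (Z(c, H) = (H + c) - 42 = -42 + H + c)
2*Z(23, 54) = 2*(-42 + 54 + 23) = 2*35 = 70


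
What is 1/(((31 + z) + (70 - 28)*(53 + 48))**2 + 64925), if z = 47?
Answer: 1/18727325 ≈ 5.3398e-8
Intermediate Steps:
1/(((31 + z) + (70 - 28)*(53 + 48))**2 + 64925) = 1/(((31 + 47) + (70 - 28)*(53 + 48))**2 + 64925) = 1/((78 + 42*101)**2 + 64925) = 1/((78 + 4242)**2 + 64925) = 1/(4320**2 + 64925) = 1/(18662400 + 64925) = 1/18727325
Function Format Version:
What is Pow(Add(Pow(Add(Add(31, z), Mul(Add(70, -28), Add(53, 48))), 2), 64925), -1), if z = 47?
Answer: Rational(1, 18727325) ≈ 5.3398e-8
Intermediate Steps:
Pow(Add(Pow(Add(Add(31, z), Mul(Add(70, -28), Add(53, 48))), 2), 64925), -1) = Pow(Add(Pow(Add(Add(31, 47), Mul(Add(70, -28), Add(53, 48))), 2), 64925), -1) = Pow(Add(Pow(Add(78, Mul(42, 101)), 2), 64925), -1) = Pow(Add(Pow(Add(78, 4242), 2), 64925), -1) = Pow(Add(Pow(4320, 2), 64925), -1) = Pow(Add(18662400, 64925), -1) = Pow(18727325, -1) = Rational(1, 18727325)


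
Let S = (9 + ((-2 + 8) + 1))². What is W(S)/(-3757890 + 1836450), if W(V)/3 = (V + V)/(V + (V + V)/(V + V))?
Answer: -16/5143855 ≈ -3.1105e-6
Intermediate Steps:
S = 256 (S = (9 + (6 + 1))² = (9 + 7)² = 16² = 256)
W(V) = 6*V/(1 + V) (W(V) = 3*((V + V)/(V + (V + V)/(V + V))) = 3*((2*V)/(V + (2*V)/((2*V)))) = 3*((2*V)/(V + (2*V)*(1/(2*V)))) = 3*((2*V)/(V + 1)) = 3*((2*V)/(1 + V)) = 3*(2*V/(1 + V)) = 6*V/(1 + V))
W(S)/(-3757890 + 1836450) = (6*256/(1 + 256))/(-3757890 + 1836450) = (6*256/257)/(-1921440) = (6*256*(1/257))*(-1/1921440) = (1536/257)*(-1/1921440) = -16/5143855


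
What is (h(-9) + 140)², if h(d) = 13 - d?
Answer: 26244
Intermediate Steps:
(h(-9) + 140)² = ((13 - 1*(-9)) + 140)² = ((13 + 9) + 140)² = (22 + 140)² = 162² = 26244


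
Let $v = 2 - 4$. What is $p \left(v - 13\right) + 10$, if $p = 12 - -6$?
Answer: $-260$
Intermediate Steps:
$v = -2$
$p = 18$ ($p = 12 + 6 = 18$)
$p \left(v - 13\right) + 10 = 18 \left(-2 - 13\right) + 10 = 18 \left(-15\right) + 10 = -270 + 10 = -260$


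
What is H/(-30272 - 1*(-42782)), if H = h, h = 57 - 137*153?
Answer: -3484/2085 ≈ -1.6710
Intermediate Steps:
h = -20904 (h = 57 - 20961 = -20904)
H = -20904
H/(-30272 - 1*(-42782)) = -20904/(-30272 - 1*(-42782)) = -20904/(-30272 + 42782) = -20904/12510 = -20904*1/12510 = -3484/2085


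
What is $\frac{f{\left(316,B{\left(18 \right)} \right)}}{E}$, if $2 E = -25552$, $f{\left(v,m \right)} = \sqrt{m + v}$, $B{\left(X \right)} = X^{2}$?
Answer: $- \frac{\sqrt{10}}{1597} \approx -0.0019801$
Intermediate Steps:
$E = -12776$ ($E = \frac{1}{2} \left(-25552\right) = -12776$)
$\frac{f{\left(316,B{\left(18 \right)} \right)}}{E} = \frac{\sqrt{18^{2} + 316}}{-12776} = \sqrt{324 + 316} \left(- \frac{1}{12776}\right) = \sqrt{640} \left(- \frac{1}{12776}\right) = 8 \sqrt{10} \left(- \frac{1}{12776}\right) = - \frac{\sqrt{10}}{1597}$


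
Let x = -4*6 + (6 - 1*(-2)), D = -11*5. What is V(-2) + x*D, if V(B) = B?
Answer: 878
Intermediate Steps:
D = -55
x = -16 (x = -24 + (6 + 2) = -24 + 8 = -16)
V(-2) + x*D = -2 - 16*(-55) = -2 + 880 = 878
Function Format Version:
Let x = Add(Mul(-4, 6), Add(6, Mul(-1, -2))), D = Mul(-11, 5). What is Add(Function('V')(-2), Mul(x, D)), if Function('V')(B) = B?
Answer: 878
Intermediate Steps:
D = -55
x = -16 (x = Add(-24, Add(6, 2)) = Add(-24, 8) = -16)
Add(Function('V')(-2), Mul(x, D)) = Add(-2, Mul(-16, -55)) = Add(-2, 880) = 878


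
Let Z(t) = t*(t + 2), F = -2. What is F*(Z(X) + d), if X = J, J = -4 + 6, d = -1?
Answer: -14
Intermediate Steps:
J = 2
X = 2
Z(t) = t*(2 + t)
F*(Z(X) + d) = -2*(2*(2 + 2) - 1) = -2*(2*4 - 1) = -2*(8 - 1) = -2*7 = -14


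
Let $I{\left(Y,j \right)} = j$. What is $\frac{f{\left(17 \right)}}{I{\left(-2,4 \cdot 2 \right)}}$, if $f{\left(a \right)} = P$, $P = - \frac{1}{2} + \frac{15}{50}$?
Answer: $- \frac{1}{40} \approx -0.025$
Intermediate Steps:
$P = - \frac{1}{5}$ ($P = \left(-1\right) \frac{1}{2} + 15 \cdot \frac{1}{50} = - \frac{1}{2} + \frac{3}{10} = - \frac{1}{5} \approx -0.2$)
$f{\left(a \right)} = - \frac{1}{5}$
$\frac{f{\left(17 \right)}}{I{\left(-2,4 \cdot 2 \right)}} = - \frac{1}{5 \cdot 4 \cdot 2} = - \frac{1}{5 \cdot 8} = \left(- \frac{1}{5}\right) \frac{1}{8} = - \frac{1}{40}$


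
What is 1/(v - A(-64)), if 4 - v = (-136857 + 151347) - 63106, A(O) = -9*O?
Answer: 1/48044 ≈ 2.0814e-5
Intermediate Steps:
v = 48620 (v = 4 - ((-136857 + 151347) - 63106) = 4 - (14490 - 63106) = 4 - 1*(-48616) = 4 + 48616 = 48620)
1/(v - A(-64)) = 1/(48620 - (-9)*(-64)) = 1/(48620 - 1*576) = 1/(48620 - 576) = 1/48044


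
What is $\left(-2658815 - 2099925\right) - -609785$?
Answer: $-4148955$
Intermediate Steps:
$\left(-2658815 - 2099925\right) - -609785 = -4758740 + \left(-472027 + 1081812\right) = -4758740 + 609785 = -4148955$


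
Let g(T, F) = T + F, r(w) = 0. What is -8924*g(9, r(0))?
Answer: -80316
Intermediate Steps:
g(T, F) = F + T
-8924*g(9, r(0)) = -8924*(0 + 9) = -8924*9 = -80316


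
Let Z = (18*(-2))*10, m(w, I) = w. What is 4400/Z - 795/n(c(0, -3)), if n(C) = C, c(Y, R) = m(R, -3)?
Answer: 2275/9 ≈ 252.78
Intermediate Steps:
c(Y, R) = R
Z = -360 (Z = -36*10 = -360)
4400/Z - 795/n(c(0, -3)) = 4400/(-360) - 795/(-3) = 4400*(-1/360) - 795*(-⅓) = -110/9 + 265 = 2275/9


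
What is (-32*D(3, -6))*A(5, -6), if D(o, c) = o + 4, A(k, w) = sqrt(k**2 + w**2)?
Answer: -224*sqrt(61) ≈ -1749.5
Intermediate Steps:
D(o, c) = 4 + o
(-32*D(3, -6))*A(5, -6) = (-32*(4 + 3))*sqrt(5**2 + (-6)**2) = (-32*7)*sqrt(25 + 36) = -224*sqrt(61)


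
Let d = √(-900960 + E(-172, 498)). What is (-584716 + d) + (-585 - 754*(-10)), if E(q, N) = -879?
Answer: -577761 + I*√901839 ≈ -5.7776e+5 + 949.65*I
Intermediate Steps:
d = I*√901839 (d = √(-900960 - 879) = √(-901839) = I*√901839 ≈ 949.65*I)
(-584716 + d) + (-585 - 754*(-10)) = (-584716 + I*√901839) + (-585 - 754*(-10)) = (-584716 + I*√901839) + (-585 + 7540) = (-584716 + I*√901839) + 6955 = -577761 + I*√901839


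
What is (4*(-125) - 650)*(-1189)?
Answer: 1367350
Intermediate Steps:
(4*(-125) - 650)*(-1189) = (-500 - 650)*(-1189) = -1150*(-1189) = 1367350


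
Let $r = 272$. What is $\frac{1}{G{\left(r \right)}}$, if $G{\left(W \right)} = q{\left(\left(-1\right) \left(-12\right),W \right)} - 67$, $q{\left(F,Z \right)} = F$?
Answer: $- \frac{1}{55} \approx -0.018182$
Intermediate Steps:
$G{\left(W \right)} = -55$ ($G{\left(W \right)} = \left(-1\right) \left(-12\right) - 67 = 12 - 67 = -55$)
$\frac{1}{G{\left(r \right)}} = \frac{1}{-55} = - \frac{1}{55}$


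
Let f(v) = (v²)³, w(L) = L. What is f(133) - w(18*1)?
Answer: 5534900853751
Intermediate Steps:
f(v) = v⁶
f(133) - w(18*1) = 133⁶ - 18 = 5534900853769 - 1*18 = 5534900853769 - 18 = 5534900853751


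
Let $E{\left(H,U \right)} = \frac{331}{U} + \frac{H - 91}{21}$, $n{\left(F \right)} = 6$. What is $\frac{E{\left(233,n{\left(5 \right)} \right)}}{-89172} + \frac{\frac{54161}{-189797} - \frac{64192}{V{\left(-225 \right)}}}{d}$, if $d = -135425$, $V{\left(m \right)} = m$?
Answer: $- \frac{2245418338239263}{802203845458995000} \approx -0.0027991$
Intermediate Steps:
$E{\left(H,U \right)} = - \frac{13}{3} + \frac{331}{U} + \frac{H}{21}$ ($E{\left(H,U \right)} = \frac{331}{U} + \left(-91 + H\right) \frac{1}{21} = \frac{331}{U} + \left(- \frac{13}{3} + \frac{H}{21}\right) = - \frac{13}{3} + \frac{331}{U} + \frac{H}{21}$)
$\frac{E{\left(233,n{\left(5 \right)} \right)}}{-89172} + \frac{\frac{54161}{-189797} - \frac{64192}{V{\left(-225 \right)}}}{d} = \frac{\frac{1}{21} \cdot \frac{1}{6} \left(6951 + 6 \left(-91 + 233\right)\right)}{-89172} + \frac{\frac{54161}{-189797} - \frac{64192}{-225}}{-135425} = \frac{1}{21} \cdot \frac{1}{6} \left(6951 + 6 \cdot 142\right) \left(- \frac{1}{89172}\right) + \left(54161 \left(- \frac{1}{189797}\right) - - \frac{64192}{225}\right) \left(- \frac{1}{135425}\right) = \frac{1}{21} \cdot \frac{1}{6} \left(6951 + 852\right) \left(- \frac{1}{89172}\right) + \left(- \frac{54161}{189797} + \frac{64192}{225}\right) \left(- \frac{1}{135425}\right) = \frac{1}{21} \cdot \frac{1}{6} \cdot 7803 \left(- \frac{1}{89172}\right) + \frac{12171262799}{42704325} \left(- \frac{1}{135425}\right) = \frac{867}{14} \left(- \frac{1}{89172}\right) - \frac{12171262799}{5783233213125} = - \frac{289}{416136} - \frac{12171262799}{5783233213125} = - \frac{2245418338239263}{802203845458995000}$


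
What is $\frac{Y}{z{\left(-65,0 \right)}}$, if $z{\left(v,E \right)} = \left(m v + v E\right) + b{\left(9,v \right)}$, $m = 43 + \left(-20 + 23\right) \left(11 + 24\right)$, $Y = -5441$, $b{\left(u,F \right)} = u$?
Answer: $\frac{5441}{9611} \approx 0.56612$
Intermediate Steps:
$m = 148$ ($m = 43 + 3 \cdot 35 = 43 + 105 = 148$)
$z{\left(v,E \right)} = 9 + 148 v + E v$ ($z{\left(v,E \right)} = \left(148 v + v E\right) + 9 = \left(148 v + E v\right) + 9 = 9 + 148 v + E v$)
$\frac{Y}{z{\left(-65,0 \right)}} = - \frac{5441}{9 + 148 \left(-65\right) + 0 \left(-65\right)} = - \frac{5441}{9 - 9620 + 0} = - \frac{5441}{-9611} = \left(-5441\right) \left(- \frac{1}{9611}\right) = \frac{5441}{9611}$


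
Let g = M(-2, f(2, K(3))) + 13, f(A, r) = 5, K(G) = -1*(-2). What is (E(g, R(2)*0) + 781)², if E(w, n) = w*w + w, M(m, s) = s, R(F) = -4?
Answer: 1261129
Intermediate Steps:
K(G) = 2
g = 18 (g = 5 + 13 = 18)
E(w, n) = w + w² (E(w, n) = w² + w = w + w²)
(E(g, R(2)*0) + 781)² = (18*(1 + 18) + 781)² = (18*19 + 781)² = (342 + 781)² = 1123² = 1261129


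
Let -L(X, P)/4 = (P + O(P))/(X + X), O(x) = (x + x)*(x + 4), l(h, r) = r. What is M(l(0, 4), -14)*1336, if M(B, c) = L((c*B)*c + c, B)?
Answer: -90848/385 ≈ -235.97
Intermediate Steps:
O(x) = 2*x*(4 + x) (O(x) = (2*x)*(4 + x) = 2*x*(4 + x))
L(X, P) = -2*(P + 2*P*(4 + P))/X (L(X, P) = -4*(P + 2*P*(4 + P))/(X + X) = -4*(P + 2*P*(4 + P))/(2*X) = -4*(P + 2*P*(4 + P))*1/(2*X) = -2*(P + 2*P*(4 + P))/X)
M(B, c) = 2*B*(-9 - 2*B)/(c + B*c**2) (M(B, c) = 2*B*(-9 - 2*B)/((c*B)*c + c) = 2*B*(-9 - 2*B)/((B*c)*c + c) = 2*B*(-9 - 2*B)/(B*c**2 + c) = 2*B*(-9 - 2*B)/(c + B*c**2))
M(l(0, 4), -14)*1336 = (2*4*(-9 - 2*4)/(-14*(1 + 4*(-14))))*1336 = (2*4*(-1/14)*(-9 - 8)/(1 - 56))*1336 = (2*4*(-1/14)*(-17)/(-55))*1336 = (2*4*(-1/14)*(-1/55)*(-17))*1336 = -68/385*1336 = -90848/385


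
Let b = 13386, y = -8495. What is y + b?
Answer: 4891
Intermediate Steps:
y + b = -8495 + 13386 = 4891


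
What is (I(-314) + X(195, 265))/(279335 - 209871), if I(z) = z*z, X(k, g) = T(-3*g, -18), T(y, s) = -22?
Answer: 49287/34732 ≈ 1.4191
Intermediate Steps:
X(k, g) = -22
I(z) = z²
(I(-314) + X(195, 265))/(279335 - 209871) = ((-314)² - 22)/(279335 - 209871) = (98596 - 22)/69464 = 98574*(1/69464) = 49287/34732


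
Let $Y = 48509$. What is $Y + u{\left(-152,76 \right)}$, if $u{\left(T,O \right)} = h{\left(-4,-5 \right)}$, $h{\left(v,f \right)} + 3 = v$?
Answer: $48502$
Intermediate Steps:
$h{\left(v,f \right)} = -3 + v$
$u{\left(T,O \right)} = -7$ ($u{\left(T,O \right)} = -3 - 4 = -7$)
$Y + u{\left(-152,76 \right)} = 48509 - 7 = 48502$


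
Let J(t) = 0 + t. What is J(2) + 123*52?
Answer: 6398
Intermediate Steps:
J(t) = t
J(2) + 123*52 = 2 + 123*52 = 2 + 6396 = 6398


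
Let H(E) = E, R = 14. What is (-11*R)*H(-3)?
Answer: 462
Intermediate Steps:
(-11*R)*H(-3) = -11*14*(-3) = -154*(-3) = 462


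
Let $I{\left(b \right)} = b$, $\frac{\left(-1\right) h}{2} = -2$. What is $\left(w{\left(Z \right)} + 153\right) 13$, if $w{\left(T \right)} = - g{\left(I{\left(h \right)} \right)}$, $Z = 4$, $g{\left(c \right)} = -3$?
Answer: $2028$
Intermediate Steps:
$h = 4$ ($h = \left(-2\right) \left(-2\right) = 4$)
$w{\left(T \right)} = 3$ ($w{\left(T \right)} = \left(-1\right) \left(-3\right) = 3$)
$\left(w{\left(Z \right)} + 153\right) 13 = \left(3 + 153\right) 13 = 156 \cdot 13 = 2028$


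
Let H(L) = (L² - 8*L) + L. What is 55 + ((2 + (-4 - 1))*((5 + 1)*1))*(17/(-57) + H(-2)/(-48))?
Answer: 5101/76 ≈ 67.118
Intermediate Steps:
H(L) = L² - 7*L
55 + ((2 + (-4 - 1))*((5 + 1)*1))*(17/(-57) + H(-2)/(-48)) = 55 + ((2 + (-4 - 1))*((5 + 1)*1))*(17/(-57) - 2*(-7 - 2)/(-48)) = 55 + ((2 - 5)*(6*1))*(17*(-1/57) - 2*(-9)*(-1/48)) = 55 + (-3*6)*(-17/57 + 18*(-1/48)) = 55 - 18*(-17/57 - 3/8) = 55 - 18*(-307/456) = 55 + 921/76 = 5101/76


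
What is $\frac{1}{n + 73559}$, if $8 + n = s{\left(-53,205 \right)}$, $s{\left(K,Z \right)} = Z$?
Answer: $\frac{1}{73756} \approx 1.3558 \cdot 10^{-5}$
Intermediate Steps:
$n = 197$ ($n = -8 + 205 = 197$)
$\frac{1}{n + 73559} = \frac{1}{197 + 73559} = \frac{1}{73756}$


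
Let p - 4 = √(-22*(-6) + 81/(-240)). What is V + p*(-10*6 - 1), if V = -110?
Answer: -354 - 61*√52665/20 ≈ -1053.9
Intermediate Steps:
p = 4 + √52665/20 (p = 4 + √(-22*(-6) + 81/(-240)) = 4 + √(132 + 81*(-1/240)) = 4 + √(132 - 27/80) = 4 + √(10533/80) = 4 + √52665/20 ≈ 15.474)
V + p*(-10*6 - 1) = -110 + (4 + √52665/20)*(-10*6 - 1) = -110 + (4 + √52665/20)*(-60 - 1) = -110 + (4 + √52665/20)*(-61) = -110 + (-244 - 61*√52665/20) = -354 - 61*√52665/20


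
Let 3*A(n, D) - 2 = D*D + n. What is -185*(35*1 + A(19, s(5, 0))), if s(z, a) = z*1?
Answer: -27935/3 ≈ -9311.7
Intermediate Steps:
s(z, a) = z
A(n, D) = ⅔ + n/3 + D²/3 (A(n, D) = ⅔ + (D*D + n)/3 = ⅔ + (D² + n)/3 = ⅔ + (n + D²)/3 = ⅔ + (n/3 + D²/3) = ⅔ + n/3 + D²/3)
-185*(35*1 + A(19, s(5, 0))) = -185*(35*1 + (⅔ + (⅓)*19 + (⅓)*5²)) = -185*(35 + (⅔ + 19/3 + (⅓)*25)) = -185*(35 + (⅔ + 19/3 + 25/3)) = -185*(35 + 46/3) = -185*151/3 = -27935/3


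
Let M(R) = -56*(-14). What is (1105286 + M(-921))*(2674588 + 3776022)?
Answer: 7134826202700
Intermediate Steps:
M(R) = 784
(1105286 + M(-921))*(2674588 + 3776022) = (1105286 + 784)*(2674588 + 3776022) = 1106070*6450610 = 7134826202700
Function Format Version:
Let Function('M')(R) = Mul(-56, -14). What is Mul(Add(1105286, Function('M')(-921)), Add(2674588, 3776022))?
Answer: 7134826202700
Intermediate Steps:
Function('M')(R) = 784
Mul(Add(1105286, Function('M')(-921)), Add(2674588, 3776022)) = Mul(Add(1105286, 784), Add(2674588, 3776022)) = Mul(1106070, 6450610) = 7134826202700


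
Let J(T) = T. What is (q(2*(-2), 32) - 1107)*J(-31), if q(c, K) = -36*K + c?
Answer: 70153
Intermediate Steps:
q(c, K) = c - 36*K
(q(2*(-2), 32) - 1107)*J(-31) = ((2*(-2) - 36*32) - 1107)*(-31) = ((-4 - 1152) - 1107)*(-31) = (-1156 - 1107)*(-31) = -2263*(-31) = 70153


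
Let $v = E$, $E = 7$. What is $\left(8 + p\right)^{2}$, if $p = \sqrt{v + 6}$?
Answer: $\left(8 + \sqrt{13}\right)^{2} \approx 134.69$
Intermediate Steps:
$v = 7$
$p = \sqrt{13}$ ($p = \sqrt{7 + 6} = \sqrt{13} \approx 3.6056$)
$\left(8 + p\right)^{2} = \left(8 + \sqrt{13}\right)^{2}$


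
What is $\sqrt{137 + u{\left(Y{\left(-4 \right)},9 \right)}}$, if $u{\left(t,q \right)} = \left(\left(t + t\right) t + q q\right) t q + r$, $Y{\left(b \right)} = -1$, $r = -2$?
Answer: $6 i \sqrt{17} \approx 24.739 i$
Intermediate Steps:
$u{\left(t,q \right)} = -2 + q t \left(q^{2} + 2 t^{2}\right)$ ($u{\left(t,q \right)} = \left(\left(t + t\right) t + q q\right) t q - 2 = \left(2 t t + q^{2}\right) t q - 2 = \left(2 t^{2} + q^{2}\right) t q - 2 = \left(q^{2} + 2 t^{2}\right) t q - 2 = t \left(q^{2} + 2 t^{2}\right) q - 2 = q t \left(q^{2} + 2 t^{2}\right) - 2 = -2 + q t \left(q^{2} + 2 t^{2}\right)$)
$\sqrt{137 + u{\left(Y{\left(-4 \right)},9 \right)}} = \sqrt{137 - \left(731 + 18\right)} = \sqrt{137 - 749} = \sqrt{-612} = 6 i \sqrt{17}$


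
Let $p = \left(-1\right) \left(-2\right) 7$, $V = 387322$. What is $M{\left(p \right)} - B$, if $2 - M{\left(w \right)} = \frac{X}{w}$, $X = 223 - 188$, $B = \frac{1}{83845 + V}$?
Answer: $- \frac{471169}{942334} \approx -0.5$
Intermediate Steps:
$B = \frac{1}{471167}$ ($B = \frac{1}{83845 + 387322} = \frac{1}{471167} \approx 2.1224 \cdot 10^{-6}$)
$p = 14$ ($p = 2 \cdot 7 = 14$)
$X = 35$
$M{\left(w \right)} = 2 - \frac{35}{w}$
$M{\left(p \right)} - B = \left(2 - \frac{35}{14}\right) - \frac{1}{471167} = \left(2 - \frac{5}{2}\right) - \frac{1}{471167} = - \frac{1}{2} - \frac{1}{471167} = - \frac{471169}{942334}$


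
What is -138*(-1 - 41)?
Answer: 5796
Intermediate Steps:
-138*(-1 - 41) = -138*(-42) = 5796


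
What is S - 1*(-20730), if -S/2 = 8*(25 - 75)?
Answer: 21530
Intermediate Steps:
S = 800 (S = -16*(25 - 75) = -16*(-50) = -2*(-400) = 800)
S - 1*(-20730) = 800 - 1*(-20730) = 800 + 20730 = 21530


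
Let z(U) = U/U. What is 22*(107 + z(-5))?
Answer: 2376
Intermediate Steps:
z(U) = 1
22*(107 + z(-5)) = 22*(107 + 1) = 22*108 = 2376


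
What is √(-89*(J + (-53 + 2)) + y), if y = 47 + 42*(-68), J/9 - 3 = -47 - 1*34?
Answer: 4*√4013 ≈ 253.39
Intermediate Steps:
J = -702 (J = 27 + 9*(-47 - 1*34) = 27 + 9*(-47 - 34) = 27 + 9*(-81) = 27 - 729 = -702)
y = -2809 (y = 47 - 2856 = -2809)
√(-89*(J + (-53 + 2)) + y) = √(-89*(-702 + (-53 + 2)) - 2809) = √(-89*(-702 - 51) - 2809) = √(-89*(-753) - 2809) = √(67017 - 2809) = √64208 = 4*√4013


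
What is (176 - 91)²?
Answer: 7225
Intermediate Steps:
(176 - 91)² = 85² = 7225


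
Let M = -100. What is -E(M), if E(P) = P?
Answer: 100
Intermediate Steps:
-E(M) = -1*(-100) = 100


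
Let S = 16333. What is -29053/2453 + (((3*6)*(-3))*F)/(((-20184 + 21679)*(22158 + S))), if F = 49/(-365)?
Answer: -610216899384887/51521772970525 ≈ -11.844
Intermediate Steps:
F = -49/365 (F = 49*(-1/365) = -49/365 ≈ -0.13425)
-29053/2453 + (((3*6)*(-3))*F)/(((-20184 + 21679)*(22158 + S))) = -29053/2453 + (((3*6)*(-3))*(-49/365))/(((-20184 + 21679)*(22158 + 16333))) = -29053*1/2453 + ((18*(-3))*(-49/365))/((1495*38491)) = -29053/2453 - 54*(-49/365)/57544045 = -29053/2453 + (2646/365)*(1/57544045) = -29053/2453 + 2646/21003576425 = -610216899384887/51521772970525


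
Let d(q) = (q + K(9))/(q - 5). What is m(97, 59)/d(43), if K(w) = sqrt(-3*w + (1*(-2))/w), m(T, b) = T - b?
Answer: 279414/8443 - 15162*I*sqrt(5)/8443 ≈ 33.094 - 4.0155*I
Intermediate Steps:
K(w) = sqrt(-3*w - 2/w)
d(q) = (q + 7*I*sqrt(5)/3)/(-5 + q) (d(q) = (q + sqrt(-3*9 - 2/9))/(q - 5) = (q + sqrt(-27 - 2*1/9))/(-5 + q) = (q + sqrt(-27 - 2/9))/(-5 + q) = (q + sqrt(-245/9))/(-5 + q) = (q + 7*I*sqrt(5)/3)/(-5 + q))
m(97, 59)/d(43) = (97 - 1*59)/(((43 + 7*I*sqrt(5)/3)/(-5 + 43))) = (97 - 59)/(((43 + 7*I*sqrt(5)/3)/38)) = 38/(((43 + 7*I*sqrt(5)/3)/38)) = 38/(43/38 + 7*I*sqrt(5)/114)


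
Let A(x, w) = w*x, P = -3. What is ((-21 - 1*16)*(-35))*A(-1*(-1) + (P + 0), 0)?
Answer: 0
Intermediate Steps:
((-21 - 1*16)*(-35))*A(-1*(-1) + (P + 0), 0) = ((-21 - 1*16)*(-35))*(0*(-1*(-1) + (-3 + 0))) = ((-21 - 16)*(-35))*(0*(1 - 3)) = (-37*(-35))*(0*(-2)) = 1295*0 = 0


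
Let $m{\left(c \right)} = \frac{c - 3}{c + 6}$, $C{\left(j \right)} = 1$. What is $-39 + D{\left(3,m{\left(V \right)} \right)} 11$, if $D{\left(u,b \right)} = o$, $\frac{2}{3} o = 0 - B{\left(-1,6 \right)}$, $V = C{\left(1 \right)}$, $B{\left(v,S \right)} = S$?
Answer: $-138$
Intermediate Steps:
$V = 1$
$o = -9$ ($o = \frac{3 \left(0 - 6\right)}{2} = \frac{3}{2} \left(-6\right) = -9$)
$m{\left(c \right)} = \frac{-3 + c}{6 + c}$
$D{\left(u,b \right)} = -9$
$-39 + D{\left(3,m{\left(V \right)} \right)} 11 = -39 - 99 = -138$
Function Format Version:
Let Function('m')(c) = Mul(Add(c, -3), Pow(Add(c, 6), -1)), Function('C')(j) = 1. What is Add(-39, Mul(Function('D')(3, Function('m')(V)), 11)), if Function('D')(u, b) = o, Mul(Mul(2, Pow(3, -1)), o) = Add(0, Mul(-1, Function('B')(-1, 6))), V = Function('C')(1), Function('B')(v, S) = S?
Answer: -138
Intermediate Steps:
V = 1
o = -9 (o = Mul(Rational(3, 2), Add(0, Mul(-1, 6))) = Mul(Rational(3, 2), Add(0, -6)) = Mul(Rational(3, 2), -6) = -9)
Function('m')(c) = Mul(Pow(Add(6, c), -1), Add(-3, c)) (Function('m')(c) = Mul(Add(-3, c), Pow(Add(6, c), -1)) = Mul(Pow(Add(6, c), -1), Add(-3, c)))
Function('D')(u, b) = -9
Add(-39, Mul(Function('D')(3, Function('m')(V)), 11)) = Add(-39, Mul(-9, 11)) = Add(-39, -99) = -138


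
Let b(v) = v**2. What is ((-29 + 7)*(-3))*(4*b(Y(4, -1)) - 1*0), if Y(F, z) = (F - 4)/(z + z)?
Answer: 0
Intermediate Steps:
Y(F, z) = (-4 + F)/(2*z) (Y(F, z) = (-4 + F)/((2*z)) = (-4 + F)*(1/(2*z)) = (-4 + F)/(2*z))
((-29 + 7)*(-3))*(4*b(Y(4, -1)) - 1*0) = ((-29 + 7)*(-3))*(4*((1/2)*(-4 + 4)/(-1))**2 - 1*0) = (-22*(-3))*(4*((1/2)*(-1)*0)**2 + 0) = 66*(4*0**2 + 0) = 66*(4*0 + 0) = 66*(0 + 0) = 66*0 = 0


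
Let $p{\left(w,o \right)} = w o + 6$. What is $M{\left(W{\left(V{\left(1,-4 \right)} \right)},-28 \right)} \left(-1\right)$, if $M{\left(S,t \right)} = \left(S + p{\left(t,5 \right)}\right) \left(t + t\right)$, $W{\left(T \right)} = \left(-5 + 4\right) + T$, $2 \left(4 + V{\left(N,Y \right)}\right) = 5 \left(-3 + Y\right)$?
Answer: $-8764$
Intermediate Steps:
$V{\left(N,Y \right)} = - \frac{23}{2} + \frac{5 Y}{2}$ ($V{\left(N,Y \right)} = -4 + \frac{5 \left(-3 + Y\right)}{2} = -4 + \frac{-15 + 5 Y}{2} = -4 + \left(- \frac{15}{2} + \frac{5 Y}{2}\right) = - \frac{23}{2} + \frac{5 Y}{2}$)
$W{\left(T \right)} = -1 + T$
$p{\left(w,o \right)} = 6 + o w$ ($p{\left(w,o \right)} = o w + 6 = 6 + o w$)
$M{\left(S,t \right)} = 2 t \left(6 + S + 5 t\right)$ ($M{\left(S,t \right)} = \left(S + \left(6 + 5 t\right)\right) \left(t + t\right) = \left(6 + S + 5 t\right) 2 t = 2 t \left(6 + S + 5 t\right)$)
$M{\left(W{\left(V{\left(1,-4 \right)} \right)},-28 \right)} \left(-1\right) = 2 \left(-28\right) \left(6 + \left(-1 + \left(- \frac{23}{2} + \frac{5}{2} \left(-4\right)\right)\right) + 5 \left(-28\right)\right) \left(-1\right) = 2 \left(-28\right) \left(6 - \frac{45}{2} - 140\right) \left(-1\right) = 2 \left(-28\right) \left(- \frac{313}{2}\right) \left(-1\right) = 8764 \left(-1\right) = -8764$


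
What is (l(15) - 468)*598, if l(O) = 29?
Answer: -262522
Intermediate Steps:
(l(15) - 468)*598 = (29 - 468)*598 = -439*598 = -262522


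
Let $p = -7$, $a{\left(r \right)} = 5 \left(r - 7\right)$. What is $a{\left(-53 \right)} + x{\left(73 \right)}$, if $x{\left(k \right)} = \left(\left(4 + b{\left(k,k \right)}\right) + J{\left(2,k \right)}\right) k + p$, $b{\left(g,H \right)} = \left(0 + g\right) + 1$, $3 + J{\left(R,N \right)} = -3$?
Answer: $4949$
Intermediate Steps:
$J{\left(R,N \right)} = -6$ ($J{\left(R,N \right)} = -3 - 3 = -6$)
$b{\left(g,H \right)} = 1 + g$ ($b{\left(g,H \right)} = g + 1 = 1 + g$)
$a{\left(r \right)} = -35 + 5 r$ ($a{\left(r \right)} = 5 \left(-7 + r\right) = -35 + 5 r$)
$x{\left(k \right)} = -7 + k \left(-1 + k\right)$ ($x{\left(k \right)} = \left(\left(4 + \left(1 + k\right)\right) - 6\right) k - 7 = \left(\left(5 + k\right) - 6\right) k - 7 = \left(-1 + k\right) k - 7 = k \left(-1 + k\right) - 7 = -7 + k \left(-1 + k\right)$)
$a{\left(-53 \right)} + x{\left(73 \right)} = \left(-35 + 5 \left(-53\right)\right) - \left(80 - 5329\right) = \left(-35 - 265\right) - -5249 = -300 + 5249 = 4949$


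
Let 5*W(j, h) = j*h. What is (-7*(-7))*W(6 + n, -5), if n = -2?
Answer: -196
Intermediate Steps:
W(j, h) = h*j/5 (W(j, h) = (j*h)/5 = (h*j)/5 = h*j/5)
(-7*(-7))*W(6 + n, -5) = (-7*(-7))*((⅕)*(-5)*(6 - 2)) = 49*((⅕)*(-5)*4) = 49*(-4) = -196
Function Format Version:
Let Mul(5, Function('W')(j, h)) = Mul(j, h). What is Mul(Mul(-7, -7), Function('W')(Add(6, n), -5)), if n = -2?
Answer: -196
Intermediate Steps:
Function('W')(j, h) = Mul(Rational(1, 5), h, j) (Function('W')(j, h) = Mul(Rational(1, 5), Mul(j, h)) = Mul(Rational(1, 5), Mul(h, j)) = Mul(Rational(1, 5), h, j))
Mul(Mul(-7, -7), Function('W')(Add(6, n), -5)) = Mul(Mul(-7, -7), Mul(Rational(1, 5), -5, Add(6, -2))) = Mul(49, Mul(Rational(1, 5), -5, 4)) = Mul(49, -4) = -196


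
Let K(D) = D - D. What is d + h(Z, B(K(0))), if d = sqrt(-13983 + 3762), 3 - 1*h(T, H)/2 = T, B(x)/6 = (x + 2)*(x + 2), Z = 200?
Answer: -394 + I*sqrt(10221) ≈ -394.0 + 101.1*I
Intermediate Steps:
K(D) = 0
B(x) = 6*(2 + x)**2 (B(x) = 6*((x + 2)*(x + 2)) = 6*((2 + x)*(2 + x)) = 6*(2 + x)**2)
h(T, H) = 6 - 2*T
d = I*sqrt(10221) (d = sqrt(-10221) = I*sqrt(10221) ≈ 101.1*I)
d + h(Z, B(K(0))) = I*sqrt(10221) + (6 - 2*200) = I*sqrt(10221) + (6 - 400) = I*sqrt(10221) - 394 = -394 + I*sqrt(10221)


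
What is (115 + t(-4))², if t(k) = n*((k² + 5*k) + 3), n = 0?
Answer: 13225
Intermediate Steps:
t(k) = 0 (t(k) = 0*((k² + 5*k) + 3) = 0*(3 + k² + 5*k) = 0)
(115 + t(-4))² = (115 + 0)² = 115² = 13225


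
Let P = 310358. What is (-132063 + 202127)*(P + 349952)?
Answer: 46263959840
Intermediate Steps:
(-132063 + 202127)*(P + 349952) = (-132063 + 202127)*(310358 + 349952) = 70064*660310 = 46263959840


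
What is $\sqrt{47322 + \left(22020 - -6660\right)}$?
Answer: $\sqrt{76002} \approx 275.68$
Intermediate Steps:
$\sqrt{47322 + \left(22020 - -6660\right)} = \sqrt{47322 + \left(22020 + 6660\right)} = \sqrt{47322 + 28680} = \sqrt{76002}$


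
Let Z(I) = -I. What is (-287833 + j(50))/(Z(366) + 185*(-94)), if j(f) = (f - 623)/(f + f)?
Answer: 28783873/1775600 ≈ 16.211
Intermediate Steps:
j(f) = (-623 + f)/(2*f) (j(f) = (-623 + f)/((2*f)) = (-623 + f)*(1/(2*f)) = (-623 + f)/(2*f))
(-287833 + j(50))/(Z(366) + 185*(-94)) = (-287833 + (½)*(-623 + 50)/50)/(-1*366 + 185*(-94)) = (-287833 + (½)*(1/50)*(-573))/(-366 - 17390) = (-287833 - 573/100)/(-17756) = -28783873/100*(-1/17756) = 28783873/1775600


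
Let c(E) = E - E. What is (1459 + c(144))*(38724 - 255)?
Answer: 56126271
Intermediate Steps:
c(E) = 0
(1459 + c(144))*(38724 - 255) = (1459 + 0)*(38724 - 255) = 1459*38469 = 56126271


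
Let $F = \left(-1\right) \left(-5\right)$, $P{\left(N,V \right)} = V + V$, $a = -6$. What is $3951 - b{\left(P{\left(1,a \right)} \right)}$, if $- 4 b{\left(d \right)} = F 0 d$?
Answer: $3951$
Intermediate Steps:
$P{\left(N,V \right)} = 2 V$
$F = 5$
$b{\left(d \right)} = 0$ ($b{\left(d \right)} = - \frac{5 \cdot 0 d}{4} = - \frac{0 d}{4} = \left(- \frac{1}{4}\right) 0 = 0$)
$3951 - b{\left(P{\left(1,a \right)} \right)} = 3951 - 0 = 3951 + 0 = 3951$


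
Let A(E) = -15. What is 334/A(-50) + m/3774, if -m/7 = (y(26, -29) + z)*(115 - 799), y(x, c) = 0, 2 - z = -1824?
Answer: 21647134/9435 ≈ 2294.3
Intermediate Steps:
z = 1826 (z = 2 - 1*(-1824) = 2 + 1824 = 1826)
m = 8742888 (m = -7*(0 + 1826)*(115 - 799) = -12782*(-684) = -7*(-1248984) = 8742888)
334/A(-50) + m/3774 = 334/(-15) + 8742888/3774 = 334*(-1/15) + 8742888*(1/3774) = -334/15 + 1457148/629 = 21647134/9435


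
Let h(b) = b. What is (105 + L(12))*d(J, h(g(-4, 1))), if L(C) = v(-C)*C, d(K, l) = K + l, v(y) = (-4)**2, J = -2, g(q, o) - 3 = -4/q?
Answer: 594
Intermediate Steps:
g(q, o) = 3 - 4/q
v(y) = 16
L(C) = 16*C
(105 + L(12))*d(J, h(g(-4, 1))) = (105 + 16*12)*(-2 + (3 - 4/(-4))) = (105 + 192)*(-2 + (3 - 4*(-1/4))) = 297*(-2 + (3 + 1)) = 297*(-2 + 4) = 297*2 = 594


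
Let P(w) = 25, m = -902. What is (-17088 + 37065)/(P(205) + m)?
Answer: -19977/877 ≈ -22.779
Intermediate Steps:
(-17088 + 37065)/(P(205) + m) = (-17088 + 37065)/(25 - 902) = 19977/(-877) = 19977*(-1/877) = -19977/877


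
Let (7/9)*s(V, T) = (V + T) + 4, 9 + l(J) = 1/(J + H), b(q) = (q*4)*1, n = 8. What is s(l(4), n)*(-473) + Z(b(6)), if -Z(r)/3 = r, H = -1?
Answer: -14694/7 ≈ -2099.1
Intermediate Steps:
b(q) = 4*q (b(q) = (4*q)*1 = 4*q)
Z(r) = -3*r
l(J) = -9 + 1/(-1 + J) (l(J) = -9 + 1/(J - 1) = -9 + 1/(-1 + J))
s(V, T) = 36/7 + 9*T/7 + 9*V/7 (s(V, T) = 9*((V + T) + 4)/7 = 9*((T + V) + 4)/7 = 9*(4 + T + V)/7 = 36/7 + 9*T/7 + 9*V/7)
s(l(4), n)*(-473) + Z(b(6)) = (36/7 + (9/7)*8 + 9*((10 - 9*4)/(-1 + 4))/7)*(-473) - 12*6 = (36/7 + 72/7 + 9*((10 - 36)/3)/7)*(-473) - 3*24 = (36/7 + 72/7 + 9*((⅓)*(-26))/7)*(-473) - 72 = (36/7 + 72/7 + (9/7)*(-26/3))*(-473) - 72 = (36/7 + 72/7 - 78/7)*(-473) - 72 = (30/7)*(-473) - 72 = -14190/7 - 72 = -14694/7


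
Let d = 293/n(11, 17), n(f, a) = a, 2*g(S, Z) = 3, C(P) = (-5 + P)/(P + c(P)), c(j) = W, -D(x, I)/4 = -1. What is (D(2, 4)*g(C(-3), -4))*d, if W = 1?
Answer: 1758/17 ≈ 103.41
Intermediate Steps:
D(x, I) = 4 (D(x, I) = -4*(-1) = 4)
c(j) = 1
C(P) = (-5 + P)/(1 + P) (C(P) = (-5 + P)/(P + 1) = (-5 + P)/(1 + P))
g(S, Z) = 3/2 (g(S, Z) = (1/2)*3 = 3/2)
d = 293/17 ≈ 17.235
(D(2, 4)*g(C(-3), -4))*d = (4*(3/2))*(293/17) = 6*(293/17) = 1758/17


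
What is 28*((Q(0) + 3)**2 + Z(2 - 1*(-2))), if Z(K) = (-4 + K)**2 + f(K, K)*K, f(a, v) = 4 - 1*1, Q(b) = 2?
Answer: 1036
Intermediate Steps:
f(a, v) = 3 (f(a, v) = 4 - 1 = 3)
Z(K) = (-4 + K)**2 + 3*K
28*((Q(0) + 3)**2 + Z(2 - 1*(-2))) = 28*((2 + 3)**2 + ((-4 + (2 - 1*(-2)))**2 + 3*(2 - 1*(-2)))) = 28*(5**2 + ((-4 + (2 + 2))**2 + 3*(2 + 2))) = 28*(25 + ((-4 + 4)**2 + 3*4)) = 28*(25 + (0**2 + 12)) = 28*(25 + (0 + 12)) = 28*(25 + 12) = 28*37 = 1036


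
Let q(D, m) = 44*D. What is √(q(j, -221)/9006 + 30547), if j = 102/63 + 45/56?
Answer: √121402798648747/63042 ≈ 174.78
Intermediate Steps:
j = 407/168 (j = 102*(1/63) + 45*(1/56) = 34/21 + 45/56 = 407/168 ≈ 2.4226)
√(q(j, -221)/9006 + 30547) = √((44*(407/168))/9006 + 30547) = √((4477/42)*(1/9006) + 30547) = √(4477/378252 + 30547) = √(11554468321/378252) = √121402798648747/63042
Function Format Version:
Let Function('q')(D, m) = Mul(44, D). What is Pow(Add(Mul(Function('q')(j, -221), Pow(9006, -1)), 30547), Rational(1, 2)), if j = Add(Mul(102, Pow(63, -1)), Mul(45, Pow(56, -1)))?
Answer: Mul(Rational(1, 63042), Pow(121402798648747, Rational(1, 2))) ≈ 174.78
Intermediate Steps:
j = Rational(407, 168) (j = Add(Mul(102, Rational(1, 63)), Mul(45, Rational(1, 56))) = Add(Rational(34, 21), Rational(45, 56)) = Rational(407, 168) ≈ 2.4226)
Pow(Add(Mul(Function('q')(j, -221), Pow(9006, -1)), 30547), Rational(1, 2)) = Pow(Add(Mul(Mul(44, Rational(407, 168)), Pow(9006, -1)), 30547), Rational(1, 2)) = Pow(Add(Mul(Rational(4477, 42), Rational(1, 9006)), 30547), Rational(1, 2)) = Pow(Add(Rational(4477, 378252), 30547), Rational(1, 2)) = Pow(Rational(11554468321, 378252), Rational(1, 2)) = Mul(Rational(1, 63042), Pow(121402798648747, Rational(1, 2)))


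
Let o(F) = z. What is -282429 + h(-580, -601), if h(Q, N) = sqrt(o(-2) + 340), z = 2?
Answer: -282429 + 3*sqrt(38) ≈ -2.8241e+5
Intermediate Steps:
o(F) = 2
h(Q, N) = 3*sqrt(38) (h(Q, N) = sqrt(2 + 340) = sqrt(342) = 3*sqrt(38))
-282429 + h(-580, -601) = -282429 + 3*sqrt(38)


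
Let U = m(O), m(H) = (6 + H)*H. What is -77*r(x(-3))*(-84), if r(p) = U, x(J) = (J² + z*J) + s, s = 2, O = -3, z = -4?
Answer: -58212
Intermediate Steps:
x(J) = 2 + J² - 4*J (x(J) = (J² - 4*J) + 2 = 2 + J² - 4*J)
m(H) = H*(6 + H)
U = -9 (U = -3*(6 - 3) = -3*3 = -9)
r(p) = -9
-77*r(x(-3))*(-84) = -77*(-9)*(-84) = 693*(-84) = -58212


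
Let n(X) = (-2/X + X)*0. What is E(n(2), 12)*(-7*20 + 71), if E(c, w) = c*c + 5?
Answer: -345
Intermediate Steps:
n(X) = 0 (n(X) = (X - 2/X)*0 = 0)
E(c, w) = 5 + c² (E(c, w) = c² + 5 = 5 + c²)
E(n(2), 12)*(-7*20 + 71) = (5 + 0²)*(-7*20 + 71) = (5 + 0)*(-140 + 71) = 5*(-69) = -345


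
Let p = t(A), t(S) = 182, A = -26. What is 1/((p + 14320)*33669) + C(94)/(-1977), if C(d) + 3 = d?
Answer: -14810790427/321768505242 ≈ -0.046029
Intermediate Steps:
C(d) = -3 + d
p = 182
1/((p + 14320)*33669) + C(94)/(-1977) = 1/((182 + 14320)*33669) + (-3 + 94)/(-1977) = (1/33669)/14502 + 91*(-1/1977) = (1/14502)*(1/33669) - 91/1977 = 1/488267838 - 91/1977 = -14810790427/321768505242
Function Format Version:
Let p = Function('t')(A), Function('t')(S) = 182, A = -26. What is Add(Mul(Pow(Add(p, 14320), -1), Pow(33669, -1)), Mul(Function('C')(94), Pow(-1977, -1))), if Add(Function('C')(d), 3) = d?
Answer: Rational(-14810790427, 321768505242) ≈ -0.046029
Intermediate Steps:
Function('C')(d) = Add(-3, d)
p = 182
Add(Mul(Pow(Add(p, 14320), -1), Pow(33669, -1)), Mul(Function('C')(94), Pow(-1977, -1))) = Add(Mul(Pow(Add(182, 14320), -1), Pow(33669, -1)), Mul(Add(-3, 94), Pow(-1977, -1))) = Add(Mul(Pow(14502, -1), Rational(1, 33669)), Mul(91, Rational(-1, 1977))) = Add(Mul(Rational(1, 14502), Rational(1, 33669)), Rational(-91, 1977)) = Add(Rational(1, 488267838), Rational(-91, 1977)) = Rational(-14810790427, 321768505242)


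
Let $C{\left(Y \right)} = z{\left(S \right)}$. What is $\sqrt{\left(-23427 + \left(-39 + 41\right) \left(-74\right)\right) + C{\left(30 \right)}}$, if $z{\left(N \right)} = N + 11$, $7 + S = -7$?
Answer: $i \sqrt{23578} \approx 153.55 i$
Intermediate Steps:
$S = -14$ ($S = -7 - 7 = -14$)
$z{\left(N \right)} = 11 + N$
$C{\left(Y \right)} = -3$ ($C{\left(Y \right)} = 11 - 14 = -3$)
$\sqrt{\left(-23427 + \left(-39 + 41\right) \left(-74\right)\right) + C{\left(30 \right)}} = \sqrt{\left(-23427 + \left(-39 + 41\right) \left(-74\right)\right) - 3} = \sqrt{\left(-23427 + 2 \left(-74\right)\right) - 3} = \sqrt{\left(-23427 - 148\right) - 3} = \sqrt{-23575 - 3} = \sqrt{-23578} = i \sqrt{23578}$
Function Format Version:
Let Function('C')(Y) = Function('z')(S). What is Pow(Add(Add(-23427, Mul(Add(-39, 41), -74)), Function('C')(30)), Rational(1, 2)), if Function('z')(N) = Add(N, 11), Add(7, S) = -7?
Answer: Mul(I, Pow(23578, Rational(1, 2))) ≈ Mul(153.55, I)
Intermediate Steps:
S = -14 (S = Add(-7, -7) = -14)
Function('z')(N) = Add(11, N)
Function('C')(Y) = -3 (Function('C')(Y) = Add(11, -14) = -3)
Pow(Add(Add(-23427, Mul(Add(-39, 41), -74)), Function('C')(30)), Rational(1, 2)) = Pow(Add(Add(-23427, Mul(Add(-39, 41), -74)), -3), Rational(1, 2)) = Pow(Add(Add(-23427, Mul(2, -74)), -3), Rational(1, 2)) = Pow(Add(Add(-23427, -148), -3), Rational(1, 2)) = Pow(Add(-23575, -3), Rational(1, 2)) = Pow(-23578, Rational(1, 2)) = Mul(I, Pow(23578, Rational(1, 2)))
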